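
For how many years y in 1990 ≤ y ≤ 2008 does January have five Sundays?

7

January has 31 days; it has five Sundays when Sunday falls among the first (month-length − 28) days — i.e. when January 1 is one of Sunday/Saturday/Friday.
January 1 by year: 1990:Mon 1991:Tue 1992:Wed 1993:Fri✓ 1994:Sat✓ 1995:Sun✓ 1996:Mon 1997:Wed 1998:Thu 1999:Fri✓ 2000:Sat✓ 2001:Mon 2002:Tue 2003:Wed 2004:Thu 2005:Sat✓ 2006:Sun✓ 2007:Mon 2008:Tue
Years with five Sundays: 1993, 1994, 1995, 1999, 2000, 2005, 2006 → 7.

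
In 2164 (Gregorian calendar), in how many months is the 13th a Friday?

Check the 13th of each month of 2164: Jan 13: Fri, Feb 13: Mon, Mar 13: Tue, Apr 13: Fri, May 13: Sun, Jun 13: Wed, Jul 13: Fri, Aug 13: Mon, Sep 13: Thu, Oct 13: Sat, Nov 13: Tue, Dec 13: Thu.
Friday occurs in January, April, July — 3 months.

3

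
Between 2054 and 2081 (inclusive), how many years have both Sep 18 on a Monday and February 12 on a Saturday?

1

Check each year's weekday for Sep 18 and February 12:
  2054: Fri/Thu  2055: Sat/Fri  2056: Mon/Sat ✓  2057: Tue/Mon  2058: Wed/Tue  2059: Thu/Wed  2060: Sat/Thu  2061: Sun/Sat  2062: Mon/Sun  2063: Tue/Mon  2064: Thu/Tue  2065: Fri/Thu  2066: Sat/Fri  2067: Sun/Sat  2068: Tue/Sun  2069: Wed/Tue  2070: Thu/Wed  2071: Fri/Thu  2072: Sun/Fri  2073: Mon/Sun  2074: Tue/Mon  2075: Wed/Tue  2076: Fri/Wed  2077: Sat/Fri  2078: Sun/Sat  2079: Mon/Sun  2080: Wed/Mon  2081: Thu/Wed
Both conditions hold in: 2056 — 1.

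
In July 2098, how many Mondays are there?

4

July 2098 has 31 days and begins on Tuesday.
The first Monday is July 7.
Mondays fall on 7, 14, 21, 28 — that's 4.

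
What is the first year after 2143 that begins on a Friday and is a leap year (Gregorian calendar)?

Jan 1 advances by 2 weekdays after a leap year and by 1 after a common year.
2143: Jan 1 is Tuesday.
2144: Wednesday (leap)
2145: Friday
2146: Saturday
2147: Sunday
2148: Monday (leap)
2149: Wednesday
2150: Thursday
2151: Friday
2152: Saturday (leap)
2153: Monday
2154: Tuesday
2155: Wednesday
2156: Thursday (leap)
2157: Saturday
2158: Sunday
2159: Monday
2160: Tuesday (leap)
2161: Thursday
2162: Friday
2163: Saturday
2164: Sunday (leap)
2165: Tuesday
2166: Wednesday
2167: Thursday
2168: Friday (leap)
2168 begins on a Friday and is a leap year.

2168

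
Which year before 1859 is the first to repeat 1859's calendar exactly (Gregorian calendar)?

1853

Two years share a calendar iff Jan 1 falls on the same weekday and both are leap or both are common. 1859: Jan 1 is Saturday, common year.
1858: Jan 1 Friday, common
1857: Jan 1 Thursday, common
1856: Jan 1 Tuesday, leap
1855: Jan 1 Monday, common
1854: Jan 1 Sunday, common
1853: Jan 1 Saturday, common
1853 matches on both conditions.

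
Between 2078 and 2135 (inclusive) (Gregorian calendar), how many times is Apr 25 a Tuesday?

8

Track Apr 25's weekday year by year (advancing +1, or +2 across a Feb 29):
  2078: Mon  2079: Tue (+1) ✓  2080: Thu (+2)  2081: Fri (+1)  2082: Sat (+1)
  2083: Sun (+1)  2084: Tue (+2) ✓  2085: Wed (+1)  2086: Thu (+1)  2087: Fri (+1)
  2088: Sun (+2)  2089: Mon (+1)  2090: Tue (+1) ✓  2091: Wed (+1)  … (30 more years) …
  2122: Sat (+1)  2123: Sun (+1)  2124: Tue (+2) ✓  2125: Wed (+1)  2126: Thu (+1)
  2127: Fri (+1)  2128: Sun (+2)  2129: Mon (+1)  2130: Tue (+1) ✓  2131: Wed (+1)
  2132: Fri (+2)  2133: Sat (+1)  2134: Sun (+1)  2135: Mon (+1)
Tuesday years: 2079, 2084, 2090, 2102, 2113, 2119, 2124, 2130 — 8 in total.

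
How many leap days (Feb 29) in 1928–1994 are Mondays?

3

Leap years in 1928–1994: 17 of them.
Feb 29 weekday advances by 5 (mod 7) from one leap year to the next four years later (or differs when a century non-leap intervenes).
Leap-day weekdays: 1928:Wed 1932:Mon✓ 1936:Sat 1940:Thu 1944:Tue 1948:Sun 1952:Fri 1956:Wed 1960:Mon✓ 1964:Sat 1968:Thu 1972:Tue 1976:Sun 1980:Fri 1984:Wed 1988:Mon✓ 1992:Sat
Monday: 1932, 1960, 1988 → 3.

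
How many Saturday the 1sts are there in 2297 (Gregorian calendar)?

1

Check the 1st of each month of 2297: Jan 1: Fri, Feb 1: Mon, Mar 1: Mon, Apr 1: Thu, May 1: Sat, Jun 1: Tue, Jul 1: Thu, Aug 1: Sun, Sep 1: Wed, Oct 1: Fri, Nov 1: Mon, Dec 1: Wed.
Saturday occurs in May — 1 month.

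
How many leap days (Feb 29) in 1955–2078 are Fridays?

Leap years in 1955–2078: 31 of them.
Feb 29 weekday advances by 5 (mod 7) from one leap year to the next four years later (or differs when a century non-leap intervenes).
Leap-day weekdays: 1956:Wed 1960:Mon 1964:Sat 1968:Thu 1972:Tue 1976:Sun 1980:Fri✓ 1984:Wed 1988:Mon 1992:Sat 1996:Thu 2000:Tue 2004:Sun …(5 more)… 2028:Tue 2032:Sun 2036:Fri✓ 2040:Wed 2044:Mon 2048:Sat 2052:Thu 2056:Tue 2060:Sun 2064:Fri✓ 2068:Wed 2072:Mon 2076:Sat
Friday: 1980, 2008, 2036, 2064 → 4.

4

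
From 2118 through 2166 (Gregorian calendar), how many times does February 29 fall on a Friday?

Leap years in 2118–2166: 12 of them.
Feb 29 weekday advances by 5 (mod 7) from one leap year to the next four years later (or differs when a century non-leap intervenes).
Leap-day weekdays: 2120:Thu 2124:Tue 2128:Sun 2132:Fri✓ 2136:Wed 2140:Mon 2144:Sat 2148:Thu 2152:Tue 2156:Sun 2160:Fri✓ 2164:Wed
Friday: 2132, 2160 → 2.

2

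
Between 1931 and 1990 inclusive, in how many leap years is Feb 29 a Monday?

Leap years in 1931–1990: 15 of them.
Feb 29 weekday advances by 5 (mod 7) from one leap year to the next four years later (or differs when a century non-leap intervenes).
Leap-day weekdays: 1932:Mon✓ 1936:Sat 1940:Thu 1944:Tue 1948:Sun 1952:Fri 1956:Wed 1960:Mon✓ 1964:Sat 1968:Thu 1972:Tue 1976:Sun 1980:Fri 1984:Wed 1988:Mon✓
Monday: 1932, 1960, 1988 → 3.

3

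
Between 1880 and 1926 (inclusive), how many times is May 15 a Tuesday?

Track May 15's weekday year by year (advancing +1, or +2 across a Feb 29):
  1880: Sat  1881: Sun (+1)  1882: Mon (+1)  1883: Tue (+1) ✓  1884: Thu (+2)
  1885: Fri (+1)  1886: Sat (+1)  1887: Sun (+1)  1888: Tue (+2) ✓  1889: Wed (+1)
  1890: Thu (+1)  1891: Fri (+1)  1892: Sun (+2)  1893: Mon (+1)  … (19 more years) …
  1913: Thu (+1)  1914: Fri (+1)  1915: Sat (+1)  1916: Mon (+2)  1917: Tue (+1) ✓
  1918: Wed (+1)  1919: Thu (+1)  1920: Sat (+2)  1921: Sun (+1)  1922: Mon (+1)
  1923: Tue (+1) ✓  1924: Thu (+2)  1925: Fri (+1)  1926: Sat (+1)
Tuesday years: 1883, 1888, 1894, 1900, 1906, 1917, 1923 — 7 in total.

7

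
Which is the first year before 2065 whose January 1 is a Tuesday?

Jan 1 advances by 2 weekdays after a leap year and by 1 after a common year.
2065: Jan 1 is Thursday.
2064: Tuesday (leap)
2064 begins on a Tuesday

2064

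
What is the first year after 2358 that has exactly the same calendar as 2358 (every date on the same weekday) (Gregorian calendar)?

2369

Two years share a calendar iff Jan 1 falls on the same weekday and both are leap or both are common. 2358: Jan 1 is Wednesday, common year.
2359: Jan 1 Thursday, common
2360: Jan 1 Friday, leap
2361: Jan 1 Sunday, common
2362: Jan 1 Monday, common
2363: Jan 1 Tuesday, common
2364: Jan 1 Wednesday, leap
2365: Jan 1 Friday, common
2366: Jan 1 Saturday, common
2367: Jan 1 Sunday, common
2368: Jan 1 Monday, leap
2369: Jan 1 Wednesday, common
2369 matches on both conditions.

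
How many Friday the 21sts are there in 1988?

1

Check the 21st of each month of 1988: Jan 21: Thu, Feb 21: Sun, Mar 21: Mon, Apr 21: Thu, May 21: Sat, Jun 21: Tue, Jul 21: Thu, Aug 21: Sun, Sep 21: Wed, Oct 21: Fri, Nov 21: Mon, Dec 21: Wed.
Friday occurs in October — 1 month.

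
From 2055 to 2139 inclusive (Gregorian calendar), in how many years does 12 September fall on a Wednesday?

13

Track 12 September's weekday year by year (advancing +1, or +2 across a Feb 29):
  2055: Sun  2056: Tue (+2)  2057: Wed (+1) ✓  2058: Thu (+1)  2059: Fri (+1)
  2060: Sun (+2)  2061: Mon (+1)  2062: Tue (+1)  2063: Wed (+1) ✓  2064: Fri (+2)
  2065: Sat (+1)  2066: Sun (+1)  2067: Mon (+1)  2068: Wed (+2) ✓  … (57 more years) …
  2126: Thu (+1)  2127: Fri (+1)  2128: Sun (+2)  2129: Mon (+1)  2130: Tue (+1)
  2131: Wed (+1) ✓  2132: Fri (+2)  2133: Sat (+1)  2134: Sun (+1)  2135: Mon (+1)
  2136: Wed (+2) ✓  2137: Thu (+1)  2138: Fri (+1)  2139: Sat (+1)
Wednesday years: 2057, 2063, 2068, 2074, 2085, 2091, 2096, 2103, 2108, 2114, 2125, 2131, 2136 — 13 in total.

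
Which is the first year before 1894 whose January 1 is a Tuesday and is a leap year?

1884

Jan 1 advances by 2 weekdays after a leap year and by 1 after a common year.
1894: Jan 1 is Monday.
1893: Sunday
1892: Friday (leap)
1891: Thursday
1890: Wednesday
1889: Tuesday
1888: Sunday (leap)
1887: Saturday
1886: Friday
1885: Thursday
1884: Tuesday (leap)
1884 begins on a Tuesday and is a leap year.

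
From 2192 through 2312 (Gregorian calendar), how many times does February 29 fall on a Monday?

6

Leap years in 2192–2312: 29 of them.
Feb 29 weekday advances by 5 (mod 7) from one leap year to the next four years later (or differs when a century non-leap intervenes).
Leap-day weekdays: 2192:Wed 2196:Mon✓ 2204:Wed 2208:Mon✓ 2212:Sat 2216:Thu 2220:Tue 2224:Sun 2228:Fri 2232:Wed 2236:Mon✓ 2240:Sat 2244:Thu …(3 more)… 2260:Wed 2264:Mon✓ 2268:Sat 2272:Thu 2276:Tue 2280:Sun 2284:Fri 2288:Wed 2292:Mon✓ 2296:Sat 2304:Mon✓ 2308:Sat 2312:Thu
Monday: 2196, 2208, 2236, 2264, 2292, 2304 → 6.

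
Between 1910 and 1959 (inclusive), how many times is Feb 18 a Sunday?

Track Feb 18's weekday year by year (advancing +1, or +2 across a Feb 29):
  1910: Fri  1911: Sat (+1)  1912: Sun (+1) ✓  1913: Tue (+2)  1914: Wed (+1)
  1915: Thu (+1)  1916: Fri (+1)  1917: Sun (+2) ✓  1918: Mon (+1)  1919: Tue (+1)
  1920: Wed (+1)  1921: Fri (+2)  1922: Sat (+1)  1923: Sun (+1) ✓  … (22 more years) …
  1946: Mon (+1)  1947: Tue (+1)  1948: Wed (+1)  1949: Fri (+2)  1950: Sat (+1)
  1951: Sun (+1) ✓  1952: Mon (+1)  1953: Wed (+2)  1954: Thu (+1)  1955: Fri (+1)
  1956: Sat (+1)  1957: Mon (+2)  1958: Tue (+1)  1959: Wed (+1)
Sunday years: 1912, 1917, 1923, 1934, 1940, 1945, 1951 — 7 in total.

7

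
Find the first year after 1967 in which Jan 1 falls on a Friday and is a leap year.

1988

Jan 1 advances by 2 weekdays after a leap year and by 1 after a common year.
1967: Jan 1 is Sunday.
1968: Monday (leap)
1969: Wednesday
1970: Thursday
1971: Friday
1972: Saturday (leap)
1973: Monday
1974: Tuesday
1975: Wednesday
1976: Thursday (leap)
1977: Saturday
1978: Sunday
1979: Monday
1980: Tuesday (leap)
1981: Thursday
1982: Friday
1983: Saturday
1984: Sunday (leap)
1985: Tuesday
1986: Wednesday
1987: Thursday
1988: Friday (leap)
1988 begins on a Friday and is a leap year.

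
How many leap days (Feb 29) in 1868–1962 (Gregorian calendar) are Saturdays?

Leap years in 1868–1962: 23 of them.
Feb 29 weekday advances by 5 (mod 7) from one leap year to the next four years later (or differs when a century non-leap intervenes).
Leap-day weekdays: 1868:Sat✓ 1872:Thu 1876:Tue 1880:Sun 1884:Fri 1888:Wed 1892:Mon 1896:Sat✓ 1904:Mon 1908:Sat✓ 1912:Thu 1916:Tue 1920:Sun 1924:Fri 1928:Wed 1932:Mon 1936:Sat✓ 1940:Thu 1944:Tue 1948:Sun 1952:Fri 1956:Wed 1960:Mon
Saturday: 1868, 1896, 1908, 1936 → 4.

4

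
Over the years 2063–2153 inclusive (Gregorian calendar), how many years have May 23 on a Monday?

Track May 23's weekday year by year (advancing +1, or +2 across a Feb 29):
  2063: Wed  2064: Fri (+2)  2065: Sat (+1)  2066: Sun (+1)  2067: Mon (+1) ✓
  2068: Wed (+2)  2069: Thu (+1)  2070: Fri (+1)  2071: Sat (+1)  2072: Mon (+2) ✓
  2073: Tue (+1)  2074: Wed (+1)  2075: Thu (+1)  2076: Sat (+2)  … (63 more years) …
  2140: Mon (+2) ✓  2141: Tue (+1)  2142: Wed (+1)  2143: Thu (+1)  2144: Sat (+2)
  2145: Sun (+1)  2146: Mon (+1) ✓  2147: Tue (+1)  2148: Thu (+2)  2149: Fri (+1)
  2150: Sat (+1)  2151: Sun (+1)  2152: Tue (+2)  2153: Wed (+1)
Monday years: 2067, 2072, 2078, 2089, 2095, 2101, 2107, 2112, 2118, 2129, 2135, 2140, 2146 — 13 in total.

13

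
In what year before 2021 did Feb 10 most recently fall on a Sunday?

From one year to the next, a fixed date's weekday advances by 1, or by 2 when a Feb 29 lies between the two dates.
2021: February 10 is Wednesday.
2020: Monday (−2)
2019: Sunday (−1)
Feb 10 falls on a Sunday in 2019.

2019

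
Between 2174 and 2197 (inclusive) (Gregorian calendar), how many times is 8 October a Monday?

Track 8 October's weekday year by year (advancing +1, or +2 across a Feb 29):
  2174: Sat  2175: Sun (+1)  2176: Tue (+2)  2177: Wed (+1)  2178: Thu (+1)
  2179: Fri (+1)  2180: Sun (+2)  2181: Mon (+1) ✓  2182: Tue (+1)  2183: Wed (+1)
  2184: Fri (+2)  2185: Sat (+1)  2186: Sun (+1)  2187: Mon (+1) ✓  2188: Wed (+2)
  2189: Thu (+1)  2190: Fri (+1)  2191: Sat (+1)  2192: Mon (+2) ✓  2193: Tue (+1)
  2194: Wed (+1)  2195: Thu (+1)  2196: Sat (+2)  2197: Sun (+1)
Monday years: 2181, 2187, 2192 — 3 in total.

3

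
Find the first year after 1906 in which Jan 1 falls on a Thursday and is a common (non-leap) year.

Jan 1 advances by 2 weekdays after a leap year and by 1 after a common year.
1906: Jan 1 is Monday.
1907: Tuesday
1908: Wednesday (leap)
1909: Friday
1910: Saturday
1911: Sunday
1912: Monday (leap)
1913: Wednesday
1914: Thursday
1914 begins on a Thursday and is a common year.

1914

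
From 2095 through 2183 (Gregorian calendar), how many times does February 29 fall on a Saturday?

3

Leap years in 2095–2183: 21 of them.
Feb 29 weekday advances by 5 (mod 7) from one leap year to the next four years later (or differs when a century non-leap intervenes).
Leap-day weekdays: 2096:Wed 2104:Fri 2108:Wed 2112:Mon 2116:Sat✓ 2120:Thu 2124:Tue 2128:Sun 2132:Fri 2136:Wed 2140:Mon 2144:Sat✓ 2148:Thu 2152:Tue 2156:Sun 2160:Fri 2164:Wed 2168:Mon 2172:Sat✓ 2176:Thu 2180:Tue
Saturday: 2116, 2144, 2172 → 3.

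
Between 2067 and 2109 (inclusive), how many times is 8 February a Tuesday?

7

Track 8 February's weekday year by year (advancing +1, or +2 across a Feb 29):
  2067: Tue ✓  2068: Wed (+1)  2069: Fri (+2)  2070: Sat (+1)  2071: Sun (+1)
  2072: Mon (+1)  2073: Wed (+2)  2074: Thu (+1)  2075: Fri (+1)  2076: Sat (+1)
  2077: Mon (+2)  2078: Tue (+1) ✓  2079: Wed (+1)  2080: Thu (+1)  … (15 more years) …
  2096: Wed (+1)  2097: Fri (+2)  2098: Sat (+1)  2099: Sun (+1)  2100: Mon (+1)
  2101: Tue (+1) ✓  2102: Wed (+1)  2103: Thu (+1)  2104: Fri (+1)  2105: Sun (+2)
  2106: Mon (+1)  2107: Tue (+1) ✓  2108: Wed (+1)  2109: Fri (+2)
Tuesday years: 2067, 2078, 2084, 2089, 2095, 2101, 2107 — 7 in total.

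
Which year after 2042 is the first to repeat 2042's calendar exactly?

Two years share a calendar iff Jan 1 falls on the same weekday and both are leap or both are common. 2042: Jan 1 is Wednesday, common year.
2043: Jan 1 Thursday, common
2044: Jan 1 Friday, leap
2045: Jan 1 Sunday, common
2046: Jan 1 Monday, common
2047: Jan 1 Tuesday, common
2048: Jan 1 Wednesday, leap
2049: Jan 1 Friday, common
2050: Jan 1 Saturday, common
2051: Jan 1 Sunday, common
2052: Jan 1 Monday, leap
2053: Jan 1 Wednesday, common
2053 matches on both conditions.

2053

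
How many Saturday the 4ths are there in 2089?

Check the 4th of each month of 2089: Jan 4: Tue, Feb 4: Fri, Mar 4: Fri, Apr 4: Mon, May 4: Wed, Jun 4: Sat, Jul 4: Mon, Aug 4: Thu, Sep 4: Sun, Oct 4: Tue, Nov 4: Fri, Dec 4: Sun.
Saturday occurs in June — 1 month.

1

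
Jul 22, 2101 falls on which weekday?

Friday

January 1, 2101 is a Saturday.
July 22 is day 203 of the year, i.e. 202 days after Jan 1.
202 mod 7 = 6, so advance 6 weekdays from Saturday: Friday.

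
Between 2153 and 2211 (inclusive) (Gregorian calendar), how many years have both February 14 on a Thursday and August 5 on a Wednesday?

Check each year's weekday for February 14 and August 5:
  2153: Wed/Sun  2154: Thu/Mon  2155: Fri/Tue  2156: Sat/Thu  2157: Mon/Fri  2158: Tue/Sat  2159: Wed/Sun  2160: Thu/Tue  2161: Sat/Wed  2162: Sun/Thu  2163: Mon/Fri  2164: Tue/Sun  2165: Thu/Mon  2166: Fri/Tue  …(31 more)…  2198: Wed/Sun  2199: Thu/Mon  2200: Fri/Tue  2201: Sat/Wed  2202: Sun/Thu  2203: Mon/Fri  2204: Tue/Sun  2205: Thu/Mon  2206: Fri/Tue  2207: Sat/Wed  2208: Sun/Fri  2209: Tue/Sat  2210: Wed/Sun  2211: Thu/Mon
Both conditions hold in: no year — 0.

0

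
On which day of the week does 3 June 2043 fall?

January 1, 2043 is a Thursday.
June 3 is day 154 of the year, i.e. 153 days after Jan 1.
153 mod 7 = 6, so advance 6 weekdays from Thursday: Wednesday.

Wednesday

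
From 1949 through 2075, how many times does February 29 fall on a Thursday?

4

Leap years in 1949–2075: 31 of them.
Feb 29 weekday advances by 5 (mod 7) from one leap year to the next four years later (or differs when a century non-leap intervenes).
Leap-day weekdays: 1952:Fri 1956:Wed 1960:Mon 1964:Sat 1968:Thu✓ 1972:Tue 1976:Sun 1980:Fri 1984:Wed 1988:Mon 1992:Sat 1996:Thu✓ 2000:Tue …(5 more)… 2024:Thu✓ 2028:Tue 2032:Sun 2036:Fri 2040:Wed 2044:Mon 2048:Sat 2052:Thu✓ 2056:Tue 2060:Sun 2064:Fri 2068:Wed 2072:Mon
Thursday: 1968, 1996, 2024, 2052 → 4.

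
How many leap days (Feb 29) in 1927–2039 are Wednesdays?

4

Leap years in 1927–2039: 28 of them.
Feb 29 weekday advances by 5 (mod 7) from one leap year to the next four years later (or differs when a century non-leap intervenes).
Leap-day weekdays: 1928:Wed✓ 1932:Mon 1936:Sat 1940:Thu 1944:Tue 1948:Sun 1952:Fri 1956:Wed✓ 1960:Mon 1964:Sat 1968:Thu 1972:Tue 1976:Sun 1980:Fri 1984:Wed✓ 1988:Mon 1992:Sat 1996:Thu 2000:Tue 2004:Sun 2008:Fri 2012:Wed✓ 2016:Mon 2020:Sat 2024:Thu 2028:Tue 2032:Sun 2036:Fri
Wednesday: 1928, 1956, 1984, 2012 → 4.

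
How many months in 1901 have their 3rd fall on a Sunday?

Check the 3rd of each month of 1901: Jan 3: Thu, Feb 3: Sun, Mar 3: Sun, Apr 3: Wed, May 3: Fri, Jun 3: Mon, Jul 3: Wed, Aug 3: Sat, Sep 3: Tue, Oct 3: Thu, Nov 3: Sun, Dec 3: Tue.
Sunday occurs in February, March, November — 3 months.

3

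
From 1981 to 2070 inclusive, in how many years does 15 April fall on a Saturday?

12

Track 15 April's weekday year by year (advancing +1, or +2 across a Feb 29):
  1981: Wed  1982: Thu (+1)  1983: Fri (+1)  1984: Sun (+2)  1985: Mon (+1)
  1986: Tue (+1)  1987: Wed (+1)  1988: Fri (+2)  1989: Sat (+1) ✓  1990: Sun (+1)
  1991: Mon (+1)  1992: Wed (+2)  1993: Thu (+1)  1994: Fri (+1)  … (62 more years) …
  2057: Sun (+1)  2058: Mon (+1)  2059: Tue (+1)  2060: Thu (+2)  2061: Fri (+1)
  2062: Sat (+1) ✓  2063: Sun (+1)  2064: Tue (+2)  2065: Wed (+1)  2066: Thu (+1)
  2067: Fri (+1)  2068: Sun (+2)  2069: Mon (+1)  2070: Tue (+1)
Saturday years: 1989, 1995, 2000, 2006, 2017, 2023, 2028, 2034, 2045, 2051, 2056, 2062 — 12 in total.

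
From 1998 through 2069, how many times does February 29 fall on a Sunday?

3

Leap years in 1998–2069: 18 of them.
Feb 29 weekday advances by 5 (mod 7) from one leap year to the next four years later (or differs when a century non-leap intervenes).
Leap-day weekdays: 2000:Tue 2004:Sun✓ 2008:Fri 2012:Wed 2016:Mon 2020:Sat 2024:Thu 2028:Tue 2032:Sun✓ 2036:Fri 2040:Wed 2044:Mon 2048:Sat 2052:Thu 2056:Tue 2060:Sun✓ 2064:Fri 2068:Wed
Sunday: 2004, 2032, 2060 → 3.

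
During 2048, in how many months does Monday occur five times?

4

A month of length L has five Mondays iff its first Monday is on day ≤ L−28 (so day 1–3 in a 31-day month, 1–2 in a 30-day month, day 1 in a leap February).
Checking each month of 2048: Jan starts Wed (31d); Feb starts Sat (29d); Mar starts Sun (31d) ✓; Apr starts Wed (30d); May starts Fri (31d); Jun starts Mon (30d) ✓; Jul starts Wed (31d); Aug starts Sat (31d) ✓; Sep starts Tue (30d); Oct starts Thu (31d); Nov starts Sun (30d) ✓; Dec starts Tue (31d).
Five-Monday months: March, June, August, November → 4.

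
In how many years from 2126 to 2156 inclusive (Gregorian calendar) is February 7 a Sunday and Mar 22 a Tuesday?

Check each year's weekday for February 7 and Mar 22:
  2126: Thu/Fri  2127: Fri/Sat  2128: Sat/Mon  2129: Mon/Tue  2130: Tue/Wed  2131: Wed/Thu  2132: Thu/Sat  2133: Sat/Sun  2134: Sun/Mon  2135: Mon/Tue  2136: Tue/Thu  2137: Thu/Fri  2138: Fri/Sat  2139: Sat/Sun  …(3 more)…  2143: Thu/Fri  2144: Fri/Sun  2145: Sun/Mon  2146: Mon/Tue  2147: Tue/Wed  2148: Wed/Fri  2149: Fri/Sat  2150: Sat/Sun  2151: Sun/Mon  2152: Mon/Wed  2153: Wed/Thu  2154: Thu/Fri  2155: Fri/Sat  2156: Sat/Mon
Both conditions hold in: 2140 — 1.

1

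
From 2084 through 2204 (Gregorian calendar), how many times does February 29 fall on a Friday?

5

Leap years in 2084–2204: 29 of them.
Feb 29 weekday advances by 5 (mod 7) from one leap year to the next four years later (or differs when a century non-leap intervenes).
Leap-day weekdays: 2084:Tue 2088:Sun 2092:Fri✓ 2096:Wed 2104:Fri✓ 2108:Wed 2112:Mon 2116:Sat 2120:Thu 2124:Tue 2128:Sun 2132:Fri✓ 2136:Wed …(3 more)… 2152:Tue 2156:Sun 2160:Fri✓ 2164:Wed 2168:Mon 2172:Sat 2176:Thu 2180:Tue 2184:Sun 2188:Fri✓ 2192:Wed 2196:Mon 2204:Wed
Friday: 2092, 2104, 2132, 2160, 2188 → 5.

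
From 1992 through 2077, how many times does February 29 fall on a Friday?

3

Leap years in 1992–2077: 22 of them.
Feb 29 weekday advances by 5 (mod 7) from one leap year to the next four years later (or differs when a century non-leap intervenes).
Leap-day weekdays: 1992:Sat 1996:Thu 2000:Tue 2004:Sun 2008:Fri✓ 2012:Wed 2016:Mon 2020:Sat 2024:Thu 2028:Tue 2032:Sun 2036:Fri✓ 2040:Wed 2044:Mon 2048:Sat 2052:Thu 2056:Tue 2060:Sun 2064:Fri✓ 2068:Wed 2072:Mon 2076:Sat
Friday: 2008, 2036, 2064 → 3.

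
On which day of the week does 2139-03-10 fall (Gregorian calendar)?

Tuesday

January 1, 2139 is a Thursday.
March 10 is day 69 of the year, i.e. 68 days after Jan 1.
68 mod 7 = 5, so advance 5 weekdays from Thursday: Tuesday.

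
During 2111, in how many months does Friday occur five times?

A month of length L has five Fridays iff its first Friday is on day ≤ L−28 (so day 1–3 in a 31-day month, 1–2 in a 30-day month, day 1 in a leap February).
Checking each month of 2111: Jan starts Thu (31d) ✓; Feb starts Sun (28d); Mar starts Sun (31d); Apr starts Wed (30d); May starts Fri (31d) ✓; Jun starts Mon (30d); Jul starts Wed (31d) ✓; Aug starts Sat (31d); Sep starts Tue (30d); Oct starts Thu (31d) ✓; Nov starts Sun (30d); Dec starts Tue (31d).
Five-Friday months: January, May, July, October → 4.

4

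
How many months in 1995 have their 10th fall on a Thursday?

Check the 10th of each month of 1995: Jan 10: Tue, Feb 10: Fri, Mar 10: Fri, Apr 10: Mon, May 10: Wed, Jun 10: Sat, Jul 10: Mon, Aug 10: Thu, Sep 10: Sun, Oct 10: Tue, Nov 10: Fri, Dec 10: Sun.
Thursday occurs in August — 1 month.

1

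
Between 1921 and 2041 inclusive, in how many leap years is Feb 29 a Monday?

4

Leap years in 1921–2041: 30 of them.
Feb 29 weekday advances by 5 (mod 7) from one leap year to the next four years later (or differs when a century non-leap intervenes).
Leap-day weekdays: 1924:Fri 1928:Wed 1932:Mon✓ 1936:Sat 1940:Thu 1944:Tue 1948:Sun 1952:Fri 1956:Wed 1960:Mon✓ 1964:Sat 1968:Thu 1972:Tue …(4 more)… 1992:Sat 1996:Thu 2000:Tue 2004:Sun 2008:Fri 2012:Wed 2016:Mon✓ 2020:Sat 2024:Thu 2028:Tue 2032:Sun 2036:Fri 2040:Wed
Monday: 1932, 1960, 1988, 2016 → 4.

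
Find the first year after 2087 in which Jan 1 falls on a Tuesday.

Jan 1 advances by 2 weekdays after a leap year and by 1 after a common year.
2087: Jan 1 is Wednesday.
2088: Thursday (leap)
2089: Saturday
2090: Sunday
2091: Monday
2092: Tuesday (leap)
2092 begins on a Tuesday

2092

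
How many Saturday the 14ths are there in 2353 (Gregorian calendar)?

Check the 14th of each month of 2353: Jan 14: Wed, Feb 14: Sat, Mar 14: Sat, Apr 14: Tue, May 14: Thu, Jun 14: Sun, Jul 14: Tue, Aug 14: Fri, Sep 14: Mon, Oct 14: Wed, Nov 14: Sat, Dec 14: Mon.
Saturday occurs in February, March, November — 3 months.

3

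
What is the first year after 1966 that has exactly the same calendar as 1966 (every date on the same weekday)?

Two years share a calendar iff Jan 1 falls on the same weekday and both are leap or both are common. 1966: Jan 1 is Saturday, common year.
1967: Jan 1 Sunday, common
1968: Jan 1 Monday, leap
1969: Jan 1 Wednesday, common
1970: Jan 1 Thursday, common
1971: Jan 1 Friday, common
1972: Jan 1 Saturday, leap
1973: Jan 1 Monday, common
1974: Jan 1 Tuesday, common
1975: Jan 1 Wednesday, common
1976: Jan 1 Thursday, leap
1977: Jan 1 Saturday, common
1977 matches on both conditions.

1977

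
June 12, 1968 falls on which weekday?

Wednesday

January 1, 1968 is a Monday.
June 12 is day 164 of the year, i.e. 163 days after Jan 1.
163 mod 7 = 2, so advance 2 weekdays from Monday: Wednesday.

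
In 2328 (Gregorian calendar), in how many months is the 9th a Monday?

3

Check the 9th of each month of 2328: Jan 9: Mon, Feb 9: Thu, Mar 9: Fri, Apr 9: Mon, May 9: Wed, Jun 9: Sat, Jul 9: Mon, Aug 9: Thu, Sep 9: Sun, Oct 9: Tue, Nov 9: Fri, Dec 9: Sun.
Monday occurs in January, April, July — 3 months.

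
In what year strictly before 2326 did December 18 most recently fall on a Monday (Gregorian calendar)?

2322

From one year to the next, a fixed date's weekday advances by 1, or by 2 when a Feb 29 lies between the two dates.
2326: December 18 is Saturday.
2325: Friday (−1)
2324: Thursday (−1)
2323: Tuesday (−2)
2322: Monday (−1)
December 18 falls on a Monday in 2322.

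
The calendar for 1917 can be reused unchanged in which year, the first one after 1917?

Two years share a calendar iff Jan 1 falls on the same weekday and both are leap or both are common. 1917: Jan 1 is Monday, common year.
1918: Jan 1 Tuesday, common
1919: Jan 1 Wednesday, common
1920: Jan 1 Thursday, leap
1921: Jan 1 Saturday, common
1922: Jan 1 Sunday, common
1923: Jan 1 Monday, common
1923 matches on both conditions.

1923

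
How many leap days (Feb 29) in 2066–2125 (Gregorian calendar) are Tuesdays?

2

Leap years in 2066–2125: 14 of them.
Feb 29 weekday advances by 5 (mod 7) from one leap year to the next four years later (or differs when a century non-leap intervenes).
Leap-day weekdays: 2068:Wed 2072:Mon 2076:Sat 2080:Thu 2084:Tue✓ 2088:Sun 2092:Fri 2096:Wed 2104:Fri 2108:Wed 2112:Mon 2116:Sat 2120:Thu 2124:Tue✓
Tuesday: 2084, 2124 → 2.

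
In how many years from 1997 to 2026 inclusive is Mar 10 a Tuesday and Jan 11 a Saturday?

Check each year's weekday for Mar 10 and Jan 11:
  1997: Mon/Sat  1998: Tue/Sun  1999: Wed/Mon  2000: Fri/Tue  2001: Sat/Thu  2002: Sun/Fri  2003: Mon/Sat  2004: Wed/Sun  2005: Thu/Tue  2006: Fri/Wed  2007: Sat/Thu  2008: Mon/Fri  2009: Tue/Sun  2010: Wed/Mon  2011: Thu/Tue  2012: Sat/Wed  2013: Sun/Fri  2014: Mon/Sat  2015: Tue/Sun  2016: Thu/Mon  2017: Fri/Wed  2018: Sat/Thu  2019: Sun/Fri  2020: Tue/Sat ✓  2021: Wed/Mon  2022: Thu/Tue  2023: Fri/Wed  2024: Sun/Thu  2025: Mon/Sat  2026: Tue/Sun
Both conditions hold in: 2020 — 1.

1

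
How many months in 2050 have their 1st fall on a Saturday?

Check the 1st of each month of 2050: Jan 1: Sat, Feb 1: Tue, Mar 1: Tue, Apr 1: Fri, May 1: Sun, Jun 1: Wed, Jul 1: Fri, Aug 1: Mon, Sep 1: Thu, Oct 1: Sat, Nov 1: Tue, Dec 1: Thu.
Saturday occurs in January, October — 2 months.

2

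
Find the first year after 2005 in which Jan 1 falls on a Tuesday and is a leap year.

Jan 1 advances by 2 weekdays after a leap year and by 1 after a common year.
2005: Jan 1 is Saturday.
2006: Sunday
2007: Monday
2008: Tuesday (leap)
2008 begins on a Tuesday and is a leap year.

2008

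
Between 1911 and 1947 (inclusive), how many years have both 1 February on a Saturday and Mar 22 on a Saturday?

5

Check each year's weekday for 1 February and Mar 22:
  1911: Wed/Wed  1912: Thu/Fri  1913: Sat/Sat ✓  1914: Sun/Sun  1915: Mon/Mon  1916: Tue/Wed  1917: Thu/Thu  1918: Fri/Fri  1919: Sat/Sat ✓  1920: Sun/Mon  1921: Tue/Tue  1922: Wed/Wed  1923: Thu/Thu  1924: Fri/Sat  …(9 more)…  1934: Thu/Thu  1935: Fri/Fri  1936: Sat/Sun  1937: Mon/Mon  1938: Tue/Tue  1939: Wed/Wed  1940: Thu/Fri  1941: Sat/Sat ✓  1942: Sun/Sun  1943: Mon/Mon  1944: Tue/Wed  1945: Thu/Thu  1946: Fri/Fri  1947: Sat/Sat ✓
Both conditions hold in: 1913, 1919, 1930, 1941, 1947 — 5.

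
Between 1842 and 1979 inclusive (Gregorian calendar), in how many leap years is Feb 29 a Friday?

Leap years in 1842–1979: 33 of them.
Feb 29 weekday advances by 5 (mod 7) from one leap year to the next four years later (or differs when a century non-leap intervenes).
Leap-day weekdays: 1844:Thu 1848:Tue 1852:Sun 1856:Fri✓ 1860:Wed 1864:Mon 1868:Sat 1872:Thu 1876:Tue 1880:Sun 1884:Fri✓ 1888:Wed 1892:Mon …(7 more)… 1928:Wed 1932:Mon 1936:Sat 1940:Thu 1944:Tue 1948:Sun 1952:Fri✓ 1956:Wed 1960:Mon 1964:Sat 1968:Thu 1972:Tue 1976:Sun
Friday: 1856, 1884, 1924, 1952 → 4.

4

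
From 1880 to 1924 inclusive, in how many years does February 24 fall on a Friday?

7

Track February 24's weekday year by year (advancing +1, or +2 across a Feb 29):
  1880: Tue  1881: Thu (+2)  1882: Fri (+1) ✓  1883: Sat (+1)  1884: Sun (+1)
  1885: Tue (+2)  1886: Wed (+1)  1887: Thu (+1)  1888: Fri (+1) ✓  1889: Sun (+2)
  1890: Mon (+1)  1891: Tue (+1)  1892: Wed (+1)  1893: Fri (+2) ✓  … (17 more years) …
  1911: Fri (+1) ✓  1912: Sat (+1)  1913: Mon (+2)  1914: Tue (+1)  1915: Wed (+1)
  1916: Thu (+1)  1917: Sat (+2)  1918: Sun (+1)  1919: Mon (+1)  1920: Tue (+1)
  1921: Thu (+2)  1922: Fri (+1) ✓  1923: Sat (+1)  1924: Sun (+1)
Friday years: 1882, 1888, 1893, 1899, 1905, 1911, 1922 — 7 in total.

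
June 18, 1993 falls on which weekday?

Friday

January 1, 1993 is a Friday.
June 18 is day 169 of the year, i.e. 168 days after Jan 1.
168 mod 7 = 0, so advance 0 weekdays from Friday: Friday.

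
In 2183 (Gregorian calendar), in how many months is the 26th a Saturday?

Check the 26th of each month of 2183: Jan 26: Sun, Feb 26: Wed, Mar 26: Wed, Apr 26: Sat, May 26: Mon, Jun 26: Thu, Jul 26: Sat, Aug 26: Tue, Sep 26: Fri, Oct 26: Sun, Nov 26: Wed, Dec 26: Fri.
Saturday occurs in April, July — 2 months.

2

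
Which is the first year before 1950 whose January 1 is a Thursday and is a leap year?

Jan 1 advances by 2 weekdays after a leap year and by 1 after a common year.
1950: Jan 1 is Sunday.
1949: Saturday
1948: Thursday (leap)
1948 begins on a Thursday and is a leap year.

1948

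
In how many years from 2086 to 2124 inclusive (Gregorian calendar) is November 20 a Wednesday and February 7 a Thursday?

4

Check each year's weekday for November 20 and February 7:
  2086: Wed/Thu ✓  2087: Thu/Fri  2088: Sat/Sat  2089: Sun/Mon  2090: Mon/Tue  2091: Tue/Wed  2092: Thu/Thu  2093: Fri/Sat  2094: Sat/Sun  2095: Sun/Mon  2096: Tue/Tue  2097: Wed/Thu ✓  2098: Thu/Fri  2099: Fri/Sat  …(11 more)…  2111: Fri/Sat  2112: Sun/Sun  2113: Mon/Tue  2114: Tue/Wed  2115: Wed/Thu ✓  2116: Fri/Fri  2117: Sat/Sun  2118: Sun/Mon  2119: Mon/Tue  2120: Wed/Wed  2121: Thu/Fri  2122: Fri/Sat  2123: Sat/Sun  2124: Mon/Mon
Both conditions hold in: 2086, 2097, 2109, 2115 — 4.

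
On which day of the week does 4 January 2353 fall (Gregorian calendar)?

Sunday

January 1, 2353 is a Thursday.
January 4 is day 4 of the year, i.e. 3 days after Jan 1.
3 mod 7 = 3, so advance 3 weekdays from Thursday: Sunday.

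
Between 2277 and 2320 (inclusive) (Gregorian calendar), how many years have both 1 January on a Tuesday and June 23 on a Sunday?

6

Check each year's weekday for 1 January and June 23:
  2277: Mon/Sat  2278: Tue/Sun ✓  2279: Wed/Mon  2280: Thu/Wed  2281: Sat/Thu  2282: Sun/Fri  2283: Mon/Sat  2284: Tue/Mon  2285: Thu/Tue  2286: Fri/Wed  2287: Sat/Thu  2288: Sun/Sat  2289: Tue/Sun ✓  2290: Wed/Mon  …(16 more)…  2307: Tue/Sun ✓  2308: Wed/Tue  2309: Fri/Wed  2310: Sat/Thu  2311: Sun/Fri  2312: Mon/Sun  2313: Wed/Mon  2314: Thu/Tue  2315: Fri/Wed  2316: Sat/Fri  2317: Mon/Sat  2318: Tue/Sun ✓  2319: Wed/Mon  2320: Thu/Wed
Both conditions hold in: 2278, 2289, 2295, 2301, 2307, 2318 — 6.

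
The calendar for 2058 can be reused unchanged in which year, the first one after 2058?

Two years share a calendar iff Jan 1 falls on the same weekday and both are leap or both are common. 2058: Jan 1 is Tuesday, common year.
2059: Jan 1 Wednesday, common
2060: Jan 1 Thursday, leap
2061: Jan 1 Saturday, common
2062: Jan 1 Sunday, common
2063: Jan 1 Monday, common
2064: Jan 1 Tuesday, leap
2065: Jan 1 Thursday, common
2066: Jan 1 Friday, common
2067: Jan 1 Saturday, common
2068: Jan 1 Sunday, leap
2069: Jan 1 Tuesday, common
2069 matches on both conditions.

2069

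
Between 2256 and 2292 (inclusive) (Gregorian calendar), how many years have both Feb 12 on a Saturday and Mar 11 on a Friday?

4

Check each year's weekday for Feb 12 and Mar 11:
  2256: Tue/Tue  2257: Thu/Wed  2258: Fri/Thu  2259: Sat/Fri ✓  2260: Sun/Sun  2261: Tue/Mon  2262: Wed/Tue  2263: Thu/Wed  2264: Fri/Fri  2265: Sun/Sat  2266: Mon/Sun  2267: Tue/Mon  2268: Wed/Wed  2269: Fri/Thu  …(9 more)…  2279: Wed/Tue  2280: Thu/Thu  2281: Sat/Fri ✓  2282: Sun/Sat  2283: Mon/Sun  2284: Tue/Tue  2285: Thu/Wed  2286: Fri/Thu  2287: Sat/Fri ✓  2288: Sun/Sun  2289: Tue/Mon  2290: Wed/Tue  2291: Thu/Wed  2292: Fri/Fri
Both conditions hold in: 2259, 2270, 2281, 2287 — 4.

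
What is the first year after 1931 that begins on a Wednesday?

Jan 1 advances by 2 weekdays after a leap year and by 1 after a common year.
1931: Jan 1 is Thursday.
1932: Friday (leap)
1933: Sunday
1934: Monday
1935: Tuesday
1936: Wednesday (leap)
1936 begins on a Wednesday

1936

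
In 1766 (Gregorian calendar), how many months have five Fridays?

4

A month of length L has five Fridays iff its first Friday is on day ≤ L−28 (so day 1–3 in a 31-day month, 1–2 in a 30-day month, day 1 in a leap February).
Checking each month of 1766: Jan starts Wed (31d) ✓; Feb starts Sat (28d); Mar starts Sat (31d); Apr starts Tue (30d); May starts Thu (31d) ✓; Jun starts Sun (30d); Jul starts Tue (31d); Aug starts Fri (31d) ✓; Sep starts Mon (30d); Oct starts Wed (31d) ✓; Nov starts Sat (30d); Dec starts Mon (31d).
Five-Friday months: January, May, August, October → 4.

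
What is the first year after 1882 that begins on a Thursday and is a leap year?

1920

Jan 1 advances by 2 weekdays after a leap year and by 1 after a common year.
1882: Jan 1 is Sunday.
1883: Monday
1884: Tuesday (leap)
1885: Thursday
1886: Friday
1887: Saturday
1888: Sunday (leap)
1889: Tuesday
1890: Wednesday
1891: Thursday
1892: Friday (leap)
1893: Sunday
1894: Monday
1895: Tuesday
1896: Wednesday (leap)
1897: Friday
1898: Saturday
1899: Sunday
1900: Monday
1901: Tuesday
1902: Wednesday
1903: Thursday
1904: Friday (leap)
1905: Sunday
1906: Monday
1907: Tuesday
1908: Wednesday (leap)
1909: Friday
1910: Saturday
1911: Sunday
1912: Monday (leap)
1913: Wednesday
1914: Thursday
1915: Friday
1916: Saturday (leap)
1917: Monday
1918: Tuesday
1919: Wednesday
1920: Thursday (leap)
1920 begins on a Thursday and is a leap year.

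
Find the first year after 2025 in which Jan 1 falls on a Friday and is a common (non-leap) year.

2027

Jan 1 advances by 2 weekdays after a leap year and by 1 after a common year.
2025: Jan 1 is Wednesday.
2026: Thursday
2027: Friday
2027 begins on a Friday and is a common year.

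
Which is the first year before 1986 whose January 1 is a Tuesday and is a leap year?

Jan 1 advances by 2 weekdays after a leap year and by 1 after a common year.
1986: Jan 1 is Wednesday.
1985: Tuesday
1984: Sunday (leap)
1983: Saturday
1982: Friday
1981: Thursday
1980: Tuesday (leap)
1980 begins on a Tuesday and is a leap year.

1980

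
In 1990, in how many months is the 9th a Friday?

Check the 9th of each month of 1990: Jan 9: Tue, Feb 9: Fri, Mar 9: Fri, Apr 9: Mon, May 9: Wed, Jun 9: Sat, Jul 9: Mon, Aug 9: Thu, Sep 9: Sun, Oct 9: Tue, Nov 9: Fri, Dec 9: Sun.
Friday occurs in February, March, November — 3 months.

3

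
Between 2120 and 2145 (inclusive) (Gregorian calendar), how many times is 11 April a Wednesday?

Track 11 April's weekday year by year (advancing +1, or +2 across a Feb 29):
  2120: Thu  2121: Fri (+1)  2122: Sat (+1)  2123: Sun (+1)  2124: Tue (+2)
  2125: Wed (+1) ✓  2126: Thu (+1)  2127: Fri (+1)  2128: Sun (+2)  2129: Mon (+1)
  2130: Tue (+1)  2131: Wed (+1) ✓  2132: Fri (+2)  2133: Sat (+1)  2134: Sun (+1)
  2135: Mon (+1)  2136: Wed (+2) ✓  2137: Thu (+1)  2138: Fri (+1)  2139: Sat (+1)
  2140: Mon (+2)  2141: Tue (+1)  2142: Wed (+1) ✓  2143: Thu (+1)  2144: Sat (+2)
  2145: Sun (+1)
Wednesday years: 2125, 2131, 2136, 2142 — 4 in total.

4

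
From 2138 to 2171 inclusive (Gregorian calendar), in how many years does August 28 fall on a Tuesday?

Track August 28's weekday year by year (advancing +1, or +2 across a Feb 29):
  2138: Thu  2139: Fri (+1)  2140: Sun (+2)  2141: Mon (+1)  2142: Tue (+1) ✓
  2143: Wed (+1)  2144: Fri (+2)  2145: Sat (+1)  2146: Sun (+1)  2147: Mon (+1)
  2148: Wed (+2)  2149: Thu (+1)  2150: Fri (+1)  2151: Sat (+1)  … (6 more years) …
  2158: Mon (+1)  2159: Tue (+1) ✓  2160: Thu (+2)  2161: Fri (+1)  2162: Sat (+1)
  2163: Sun (+1)  2164: Tue (+2) ✓  2165: Wed (+1)  2166: Thu (+1)  2167: Fri (+1)
  2168: Sun (+2)  2169: Mon (+1)  2170: Tue (+1) ✓  2171: Wed (+1)
Tuesday years: 2142, 2153, 2159, 2164, 2170 — 5 in total.

5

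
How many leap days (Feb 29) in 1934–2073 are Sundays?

5

Leap years in 1934–2073: 35 of them.
Feb 29 weekday advances by 5 (mod 7) from one leap year to the next four years later (or differs when a century non-leap intervenes).
Leap-day weekdays: 1936:Sat 1940:Thu 1944:Tue 1948:Sun✓ 1952:Fri 1956:Wed 1960:Mon 1964:Sat 1968:Thu 1972:Tue 1976:Sun✓ 1980:Fri 1984:Wed …(9 more)… 2024:Thu 2028:Tue 2032:Sun✓ 2036:Fri 2040:Wed 2044:Mon 2048:Sat 2052:Thu 2056:Tue 2060:Sun✓ 2064:Fri 2068:Wed 2072:Mon
Sunday: 1948, 1976, 2004, 2032, 2060 → 5.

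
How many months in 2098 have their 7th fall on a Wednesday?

Check the 7th of each month of 2098: Jan 7: Tue, Feb 7: Fri, Mar 7: Fri, Apr 7: Mon, May 7: Wed, Jun 7: Sat, Jul 7: Mon, Aug 7: Thu, Sep 7: Sun, Oct 7: Tue, Nov 7: Fri, Dec 7: Sun.
Wednesday occurs in May — 1 month.

1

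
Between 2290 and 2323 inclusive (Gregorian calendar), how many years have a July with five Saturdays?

July has 31 days; it has five Saturdays when Saturday falls among the first (month-length − 28) days — i.e. when July 1 is one of Saturday/Friday/Thursday.
July 1 by year: 2290:Tue 2291:Wed 2292:Fri✓ 2293:Sat✓ 2294:Sun 2295:Mon 2296:Wed 2297:Thu✓ 2298:Fri✓ 2299:Sat✓ 2300:Sun 2301:Mon 2302:Tue 2303:Wed 2304:Fri✓ …(4 more)… 2309:Thu✓ 2310:Fri✓ 2311:Sat✓ 2312:Mon 2313:Tue 2314:Wed 2315:Thu✓ 2316:Sat✓ 2317:Sun 2318:Mon 2319:Tue 2320:Thu✓ 2321:Fri✓ 2322:Sat✓ 2323:Sun
Years with five Saturdays: 2292, 2293, 2297, 2298, 2299, 2304, 2305, 2309, 2310, 2311, 2315, 2316, 2320, 2321, 2322 → 15.

15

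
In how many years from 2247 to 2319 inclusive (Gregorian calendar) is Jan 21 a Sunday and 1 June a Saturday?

2

Check each year's weekday for Jan 21 and 1 June:
  2247: Thu/Tue  2248: Fri/Thu  2249: Sun/Fri  2250: Mon/Sat  2251: Tue/Sun  2252: Wed/Tue  2253: Fri/Wed  2254: Sat/Thu  2255: Sun/Fri  2256: Mon/Sun  2257: Wed/Mon  2258: Thu/Tue  2259: Fri/Wed  2260: Sat/Fri  …(45 more)…  2306: Sun/Fri  2307: Mon/Sat  2308: Tue/Mon  2309: Thu/Tue  2310: Fri/Wed  2311: Sat/Thu  2312: Sun/Sat ✓  2313: Tue/Sun  2314: Wed/Mon  2315: Thu/Tue  2316: Fri/Thu  2317: Sun/Fri  2318: Mon/Sat  2319: Tue/Sun
Both conditions hold in: 2272, 2312 — 2.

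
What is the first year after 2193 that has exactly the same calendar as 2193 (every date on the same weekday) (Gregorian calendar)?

Two years share a calendar iff Jan 1 falls on the same weekday and both are leap or both are common. 2193: Jan 1 is Tuesday, common year.
2194: Jan 1 Wednesday, common
2195: Jan 1 Thursday, common
2196: Jan 1 Friday, leap
2197: Jan 1 Sunday, common
2198: Jan 1 Monday, common
2199: Jan 1 Tuesday, common
2199 matches on both conditions.

2199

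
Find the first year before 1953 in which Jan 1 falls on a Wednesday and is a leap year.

1936

Jan 1 advances by 2 weekdays after a leap year and by 1 after a common year.
1953: Jan 1 is Thursday.
1952: Tuesday (leap)
1951: Monday
1950: Sunday
1949: Saturday
1948: Thursday (leap)
1947: Wednesday
1946: Tuesday
1945: Monday
1944: Saturday (leap)
1943: Friday
1942: Thursday
1941: Wednesday
1940: Monday (leap)
1939: Sunday
1938: Saturday
1937: Friday
1936: Wednesday (leap)
1936 begins on a Wednesday and is a leap year.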